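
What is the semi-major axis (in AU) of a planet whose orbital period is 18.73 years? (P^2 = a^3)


a = P^(2/3) = 18.73^(2/3) = 7.0528

7.0528 AU


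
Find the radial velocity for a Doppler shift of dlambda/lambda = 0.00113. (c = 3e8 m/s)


v = (dlambda/lambda) * c = 0.00113 * 3e8 = 339000.0

339000.0 m/s


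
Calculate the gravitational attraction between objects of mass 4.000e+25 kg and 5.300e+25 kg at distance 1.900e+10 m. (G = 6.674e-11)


F = G*m1*m2/r^2 = 6.674e-11 * 4.000e+25 * 5.300e+25 / (1.900e+10)^2 = 6.674e-11 * 2.120e+51 / 3.610e+20 = 3.919e+20

3.919e+20 N


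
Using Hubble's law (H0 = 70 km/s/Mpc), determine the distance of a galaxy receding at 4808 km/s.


d = v / H0 = 4808 / 70 = 68.6857

68.6857 Mpc


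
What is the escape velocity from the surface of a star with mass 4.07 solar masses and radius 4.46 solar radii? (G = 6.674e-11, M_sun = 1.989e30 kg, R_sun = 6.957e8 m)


M = 4.07 * 1.989e30 kg = 8.09523e+30 kg; R = 4.46 * 6.957e8 m = 3.102822e+09 m. v_esc = sqrt(2GM/R) = sqrt(2 * 6.674e-11 * 8.09523e+30 / 3.102822e+09) = 590125.3406

590125.3406 m/s


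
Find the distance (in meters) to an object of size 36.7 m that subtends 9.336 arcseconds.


D = size / theta_rad, theta_rad = 9.336 * pi/(180*3600) = 4.526e-05, D = 810831.0186

810831.0186 m


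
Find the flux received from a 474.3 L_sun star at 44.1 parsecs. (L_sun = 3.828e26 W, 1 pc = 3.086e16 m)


F = L / (4*pi*d^2) = 1.816e+29 / (4*pi*(1.361e+18)^2) = 7.801e-09

7.801e-09 W/m^2


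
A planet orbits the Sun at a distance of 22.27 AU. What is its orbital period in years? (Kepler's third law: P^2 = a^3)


P = a^(3/2) = 22.27^1.5 = 105.0946

105.0946 years


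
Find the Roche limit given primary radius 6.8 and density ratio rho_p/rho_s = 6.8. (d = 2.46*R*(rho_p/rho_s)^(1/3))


d_Roche = 2.46 * 6.8 * 6.8^(1/3) = 31.6918

31.6918


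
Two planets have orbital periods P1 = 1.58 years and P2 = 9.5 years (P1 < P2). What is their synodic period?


1/P_syn = |1/P1 - 1/P2| = |1/1.58 - 1/9.5| => P_syn = 1.8952

1.8952 years


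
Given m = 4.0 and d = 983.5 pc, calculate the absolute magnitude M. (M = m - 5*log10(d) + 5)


M = m - 5*log10(d) + 5 = 4.0 - 5*log10(983.5) + 5 = -5.9639

-5.9639


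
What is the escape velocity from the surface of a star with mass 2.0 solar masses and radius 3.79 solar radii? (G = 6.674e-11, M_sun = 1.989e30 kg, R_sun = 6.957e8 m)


M = 2.0 * 1.989e30 kg = 3.978e+30 kg; R = 3.79 * 6.957e8 m = 2.636703e+09 m. v_esc = sqrt(2GM/R) = sqrt(2 * 6.674e-11 * 3.978e+30 / 2.636703e+09) = 448755.6006

448755.6006 m/s


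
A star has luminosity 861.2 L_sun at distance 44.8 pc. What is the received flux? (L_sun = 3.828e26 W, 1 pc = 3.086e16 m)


F = L / (4*pi*d^2) = 3.297e+29 / (4*pi*(1.383e+18)^2) = 1.373e-08

1.373e-08 W/m^2


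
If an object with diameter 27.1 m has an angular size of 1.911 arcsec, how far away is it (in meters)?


D = size / theta_rad, theta_rad = 1.911 * pi/(180*3600) = 9.265e-06, D = 2.925e+06

2.925e+06 m


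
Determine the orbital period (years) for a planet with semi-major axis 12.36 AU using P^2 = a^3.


P = a^(3/2) = 12.36^1.5 = 43.4538

43.4538 years


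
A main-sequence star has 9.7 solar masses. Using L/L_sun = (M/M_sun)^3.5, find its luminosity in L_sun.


L/L_sun = (M/M_sun)^3.5 = 9.7^3.5 = 2842.5039

2842.5039 L_sun


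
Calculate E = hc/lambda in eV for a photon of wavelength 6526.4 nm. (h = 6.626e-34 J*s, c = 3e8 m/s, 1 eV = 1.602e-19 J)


E = hc/lambda = 6.626e-34 * 3e8 / 6.526e-06 = 3.046e-20 J = 0.1901 eV

0.1901 eV


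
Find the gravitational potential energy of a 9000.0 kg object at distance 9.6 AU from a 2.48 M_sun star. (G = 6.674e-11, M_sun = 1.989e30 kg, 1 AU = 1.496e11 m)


M = 2.48 * 1.989e30 kg = 4.93272e+30 kg; r = 9.6 AU * 1.496e11 m/AU = 1.43616e+12 m. U = -GM*m/r = -(6.674e-11 * 4.93272e+30 * 9000.0) / 1.43616e+12 = -2.063e+12

-2.063e+12 J


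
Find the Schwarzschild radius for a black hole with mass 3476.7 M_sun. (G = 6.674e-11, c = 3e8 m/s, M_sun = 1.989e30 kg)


M = 3476.7 * 1.989e30 kg = 6.9151563e+33 kg. rs = 2GM/c^2 = 2 * 6.674e-11 * 6.9151563e+33 / (3e8)^2 = 1.026e+07

1.026e+07 m


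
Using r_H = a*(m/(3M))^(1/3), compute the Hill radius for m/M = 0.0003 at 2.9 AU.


r_H = a * (m/3M)^(1/3) = 2.9 * (0.0003/3)^(1/3) = 0.1346

0.1346 AU


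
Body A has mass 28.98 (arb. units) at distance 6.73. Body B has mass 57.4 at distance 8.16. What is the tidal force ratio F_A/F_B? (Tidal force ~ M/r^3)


Ratio = (M1/r1^3) / (M2/r2^3) = (28.98/6.73^3) / (57.4/8.16^3) = 0.8999

0.8999


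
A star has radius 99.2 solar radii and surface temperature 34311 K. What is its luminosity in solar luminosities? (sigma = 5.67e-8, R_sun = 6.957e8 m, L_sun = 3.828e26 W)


R = 99.2 * 6.957e8 m = 6.901344e+10 m. L = 4*pi*R^2*sigma*T^4 = 4*pi*(6.901344e+10)^2 * 5.67e-8 * 34311^4 = 4.703203574e+33 W. L/L_sun = 4.703203574e+33 / 3.828e26 = 1.229e+07

1.229e+07 L_sun


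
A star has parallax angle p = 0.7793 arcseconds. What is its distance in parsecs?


d = 1/p = 1/0.7793 = 1.2832

1.2832 pc


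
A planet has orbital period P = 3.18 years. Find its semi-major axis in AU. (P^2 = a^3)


a = P^(2/3) = 3.18^(2/3) = 2.1625

2.1625 AU


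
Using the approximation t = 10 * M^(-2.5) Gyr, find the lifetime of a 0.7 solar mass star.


t = 10 * M^(-2.5) = 10 * 0.7^(-2.5) = 24.3924

24.3924 Gyr


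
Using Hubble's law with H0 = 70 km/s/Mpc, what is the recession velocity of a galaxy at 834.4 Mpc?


v = H0 * d = 70 * 834.4 = 58408.0

58408.0 km/s


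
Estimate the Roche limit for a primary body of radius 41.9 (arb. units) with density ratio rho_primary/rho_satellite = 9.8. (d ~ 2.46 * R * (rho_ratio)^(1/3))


d_Roche = 2.46 * 41.9 * 9.8^(1/3) = 220.5758

220.5758


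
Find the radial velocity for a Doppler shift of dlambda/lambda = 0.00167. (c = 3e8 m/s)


v = (dlambda/lambda) * c = 0.00167 * 3e8 = 501000.0

501000.0 m/s


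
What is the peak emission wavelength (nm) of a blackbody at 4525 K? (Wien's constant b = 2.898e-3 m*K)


lam_max = b / T = 2.898e-3 / 4525 = 6.404e-07 m = 640.442 nm

640.442 nm


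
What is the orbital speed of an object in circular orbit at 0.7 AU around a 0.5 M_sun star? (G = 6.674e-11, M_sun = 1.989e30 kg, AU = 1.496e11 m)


v = sqrt(GM/r) = sqrt(6.674e-11 * 9.945e+29 / 1.047e+11) = 25175.6492

25175.6492 m/s


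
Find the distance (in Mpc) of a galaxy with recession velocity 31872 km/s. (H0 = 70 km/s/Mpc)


d = v / H0 = 31872 / 70 = 455.3143

455.3143 Mpc


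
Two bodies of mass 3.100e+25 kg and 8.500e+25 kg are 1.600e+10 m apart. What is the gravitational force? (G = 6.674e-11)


F = G*m1*m2/r^2 = 6.674e-11 * 3.100e+25 * 8.500e+25 / (1.600e+10)^2 = 6.674e-11 * 2.635e+51 / 2.560e+20 = 6.870e+20

6.870e+20 N


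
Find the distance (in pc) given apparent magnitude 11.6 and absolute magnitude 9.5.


d = 10^((m - M + 5)/5) = 10^((11.6 - 9.5 + 5)/5) = 26.3027

26.3027 pc


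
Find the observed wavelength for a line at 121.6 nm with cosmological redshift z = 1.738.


lam_obs = lam_emit * (1 + z) = 121.6 * (1 + 1.738) = 332.9408

332.9408 nm


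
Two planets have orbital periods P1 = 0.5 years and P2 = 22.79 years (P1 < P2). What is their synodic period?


1/P_syn = |1/P1 - 1/P2| = |1/0.5 - 1/22.79| => P_syn = 0.5112

0.5112 years


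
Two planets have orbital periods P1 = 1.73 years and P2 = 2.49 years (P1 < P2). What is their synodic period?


1/P_syn = |1/P1 - 1/P2| = |1/1.73 - 1/2.49| => P_syn = 5.668

5.668 years


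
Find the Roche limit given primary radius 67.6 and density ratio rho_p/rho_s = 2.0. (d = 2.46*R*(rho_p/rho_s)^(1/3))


d_Roche = 2.46 * 67.6 * 2.0^(1/3) = 209.5198

209.5198


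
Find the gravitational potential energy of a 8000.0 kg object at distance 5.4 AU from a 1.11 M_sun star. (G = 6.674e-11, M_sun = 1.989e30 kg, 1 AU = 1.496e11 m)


M = 1.11 * 1.989e30 kg = 2.20779e+30 kg; r = 5.4 AU * 1.496e11 m/AU = 8.0784e+11 m. U = -GM*m/r = -(6.674e-11 * 2.20779e+30 * 8000.0) / 8.0784e+11 = -1.459e+12

-1.459e+12 J


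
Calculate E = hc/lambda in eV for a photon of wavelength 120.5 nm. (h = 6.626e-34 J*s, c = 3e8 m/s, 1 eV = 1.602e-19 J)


E = hc/lambda = 6.626e-34 * 3e8 / 1.205e-07 = 1.650e-18 J = 10.2973 eV

10.2973 eV


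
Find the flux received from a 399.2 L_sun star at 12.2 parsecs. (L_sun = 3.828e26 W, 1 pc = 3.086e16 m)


F = L / (4*pi*d^2) = 1.528e+29 / (4*pi*(3.765e+17)^2) = 8.579e-08

8.579e-08 W/m^2


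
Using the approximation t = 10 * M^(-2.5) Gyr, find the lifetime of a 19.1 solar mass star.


t = 10 * M^(-2.5) = 10 * 19.1^(-2.5) = 0.0063

0.0063 Gyr


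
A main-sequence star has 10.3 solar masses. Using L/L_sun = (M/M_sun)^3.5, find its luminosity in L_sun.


L/L_sun = (M/M_sun)^3.5 = 10.3^3.5 = 3506.9558

3506.9558 L_sun


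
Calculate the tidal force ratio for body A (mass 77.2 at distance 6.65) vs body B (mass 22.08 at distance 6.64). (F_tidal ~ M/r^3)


Ratio = (M1/r1^3) / (M2/r2^3) = (77.2/6.65^3) / (22.08/6.64^3) = 3.4806

3.4806


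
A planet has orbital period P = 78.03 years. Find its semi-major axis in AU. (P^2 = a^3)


a = P^(2/3) = 78.03^(2/3) = 18.2603

18.2603 AU


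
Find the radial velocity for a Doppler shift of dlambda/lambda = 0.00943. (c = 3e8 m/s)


v = (dlambda/lambda) * c = 0.00943 * 3e8 = 2.829e+06

2.829e+06 m/s


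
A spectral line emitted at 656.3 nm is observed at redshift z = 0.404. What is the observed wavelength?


lam_obs = lam_emit * (1 + z) = 656.3 * (1 + 0.404) = 921.4452

921.4452 nm


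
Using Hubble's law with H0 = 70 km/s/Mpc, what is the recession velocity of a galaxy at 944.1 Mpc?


v = H0 * d = 70 * 944.1 = 66087.0

66087.0 km/s


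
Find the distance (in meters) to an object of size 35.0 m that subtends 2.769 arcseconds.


D = size / theta_rad, theta_rad = 2.769 * pi/(180*3600) = 1.342e-05, D = 2.607e+06

2.607e+06 m


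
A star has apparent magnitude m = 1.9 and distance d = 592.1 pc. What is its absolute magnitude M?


M = m - 5*log10(d) + 5 = 1.9 - 5*log10(592.1) + 5 = -6.962

-6.962


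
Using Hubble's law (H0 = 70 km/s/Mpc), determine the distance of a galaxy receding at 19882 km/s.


d = v / H0 = 19882 / 70 = 284.0286

284.0286 Mpc


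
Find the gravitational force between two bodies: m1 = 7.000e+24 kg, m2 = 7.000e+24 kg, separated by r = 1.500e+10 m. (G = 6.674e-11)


F = G*m1*m2/r^2 = 6.674e-11 * 7.000e+24 * 7.000e+24 / (1.500e+10)^2 = 6.674e-11 * 4.900e+49 / 2.250e+20 = 1.453e+19

1.453e+19 N


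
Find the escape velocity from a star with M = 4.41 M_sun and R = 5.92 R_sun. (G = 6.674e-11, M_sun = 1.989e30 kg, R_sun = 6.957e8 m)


M = 4.41 * 1.989e30 kg = 8.77149e+30 kg; R = 5.92 * 6.957e8 m = 4.118544e+09 m. v_esc = sqrt(2GM/R) = sqrt(2 * 6.674e-11 * 8.77149e+30 / 4.118544e+09) = 533178.8704

533178.8704 m/s


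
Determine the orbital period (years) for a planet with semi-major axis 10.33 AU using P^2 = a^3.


P = a^(3/2) = 10.33^1.5 = 33.2009

33.2009 years


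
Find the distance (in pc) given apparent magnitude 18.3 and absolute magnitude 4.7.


d = 10^((m - M + 5)/5) = 10^((18.3 - 4.7 + 5)/5) = 5248.0746

5248.0746 pc


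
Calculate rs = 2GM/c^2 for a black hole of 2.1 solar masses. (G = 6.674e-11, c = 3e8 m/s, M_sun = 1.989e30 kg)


M = 2.1 * 1.989e30 kg = 4.1769e+30 kg. rs = 2GM/c^2 = 2 * 6.674e-11 * 4.1769e+30 / (3e8)^2 = 6194.8068

6194.8068 m


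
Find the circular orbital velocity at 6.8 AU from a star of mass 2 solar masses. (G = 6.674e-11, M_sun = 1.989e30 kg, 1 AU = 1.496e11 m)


v = sqrt(GM/r) = sqrt(6.674e-11 * 3.978e+30 / 1.017e+12) = 16154.9358

16154.9358 m/s


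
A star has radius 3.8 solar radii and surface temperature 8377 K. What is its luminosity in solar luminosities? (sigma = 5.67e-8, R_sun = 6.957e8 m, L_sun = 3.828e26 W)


R = 3.8 * 6.957e8 m = 2.64366e+09 m. L = 4*pi*R^2*sigma*T^4 = 4*pi*(2.64366e+09)^2 * 5.67e-8 * 8377^4 = 2.452212967e+28 W. L/L_sun = 2.452212967e+28 / 3.828e26 = 64.0599

64.0599 L_sun


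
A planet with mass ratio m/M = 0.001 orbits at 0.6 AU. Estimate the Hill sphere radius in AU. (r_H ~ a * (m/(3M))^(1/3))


r_H = a * (m/3M)^(1/3) = 0.6 * (0.001/3)^(1/3) = 0.0416

0.0416 AU


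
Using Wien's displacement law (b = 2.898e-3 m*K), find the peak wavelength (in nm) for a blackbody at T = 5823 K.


lam_max = b / T = 2.898e-3 / 5823 = 4.977e-07 m = 497.6816 nm

497.6816 nm


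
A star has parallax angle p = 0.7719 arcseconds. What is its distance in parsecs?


d = 1/p = 1/0.7719 = 1.2955

1.2955 pc


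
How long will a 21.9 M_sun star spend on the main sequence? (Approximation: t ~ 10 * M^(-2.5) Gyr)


t = 10 * M^(-2.5) = 10 * 21.9^(-2.5) = 0.0045

0.0045 Gyr


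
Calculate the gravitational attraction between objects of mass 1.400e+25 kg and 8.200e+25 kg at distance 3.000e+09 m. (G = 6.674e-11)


F = G*m1*m2/r^2 = 6.674e-11 * 1.400e+25 * 8.200e+25 / (3.000e+09)^2 = 6.674e-11 * 1.148e+51 / 9.000e+18 = 8.513e+21

8.513e+21 N


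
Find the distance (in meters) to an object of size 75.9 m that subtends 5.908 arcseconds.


D = size / theta_rad, theta_rad = 5.908 * pi/(180*3600) = 2.864e-05, D = 2.650e+06

2.650e+06 m


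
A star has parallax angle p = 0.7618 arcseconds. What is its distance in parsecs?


d = 1/p = 1/0.7618 = 1.3127

1.3127 pc


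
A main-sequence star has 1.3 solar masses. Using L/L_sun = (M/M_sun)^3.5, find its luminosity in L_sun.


L/L_sun = (M/M_sun)^3.5 = 1.3^3.5 = 2.505

2.505 L_sun


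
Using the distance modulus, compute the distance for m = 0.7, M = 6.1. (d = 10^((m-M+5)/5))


d = 10^((m - M + 5)/5) = 10^((0.7 - 6.1 + 5)/5) = 0.8318

0.8318 pc


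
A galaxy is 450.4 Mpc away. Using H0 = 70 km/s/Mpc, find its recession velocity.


v = H0 * d = 70 * 450.4 = 31528.0

31528.0 km/s


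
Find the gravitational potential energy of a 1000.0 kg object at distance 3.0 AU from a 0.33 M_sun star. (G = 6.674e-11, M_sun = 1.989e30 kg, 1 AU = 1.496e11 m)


M = 0.33 * 1.989e30 kg = 6.5637e+29 kg; r = 3.0 AU * 1.496e11 m/AU = 4.488e+11 m. U = -GM*m/r = -(6.674e-11 * 6.5637e+29 * 1000.0) / 4.488e+11 = -9.761e+10

-9.761e+10 J


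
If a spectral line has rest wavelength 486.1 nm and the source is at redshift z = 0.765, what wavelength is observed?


lam_obs = lam_emit * (1 + z) = 486.1 * (1 + 0.765) = 857.9665

857.9665 nm


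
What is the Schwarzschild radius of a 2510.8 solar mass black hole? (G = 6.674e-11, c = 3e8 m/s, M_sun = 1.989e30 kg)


M = 2510.8 * 1.989e30 kg = 4.9939812e+33 kg. rs = 2GM/c^2 = 2 * 6.674e-11 * 4.9939812e+33 / (3e8)^2 = 7.407e+06

7.407e+06 m


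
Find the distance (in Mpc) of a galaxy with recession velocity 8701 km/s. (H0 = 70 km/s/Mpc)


d = v / H0 = 8701 / 70 = 124.3

124.3 Mpc


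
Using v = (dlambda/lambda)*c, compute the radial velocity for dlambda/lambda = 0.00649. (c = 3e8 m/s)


v = (dlambda/lambda) * c = 0.00649 * 3e8 = 1.947e+06

1.947e+06 m/s


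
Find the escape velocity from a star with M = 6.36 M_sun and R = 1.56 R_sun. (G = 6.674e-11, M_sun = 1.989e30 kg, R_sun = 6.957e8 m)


M = 6.36 * 1.989e30 kg = 1.265004e+31 kg; R = 1.56 * 6.957e8 m = 1.085292e+09 m. v_esc = sqrt(2GM/R) = sqrt(2 * 6.674e-11 * 1.265004e+31 / 1.085292e+09) = 1.247e+06

1.247e+06 m/s


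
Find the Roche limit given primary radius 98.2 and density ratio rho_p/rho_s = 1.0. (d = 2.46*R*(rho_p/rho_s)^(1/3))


d_Roche = 2.46 * 98.2 * 1.0^(1/3) = 241.572

241.572


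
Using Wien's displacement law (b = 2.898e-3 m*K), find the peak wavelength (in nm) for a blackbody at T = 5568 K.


lam_max = b / T = 2.898e-3 / 5568 = 5.205e-07 m = 520.4741 nm

520.4741 nm


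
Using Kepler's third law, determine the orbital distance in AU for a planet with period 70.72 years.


a = P^(2/3) = 70.72^(2/3) = 17.1013

17.1013 AU


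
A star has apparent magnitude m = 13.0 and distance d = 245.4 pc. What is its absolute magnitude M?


M = m - 5*log10(d) + 5 = 13.0 - 5*log10(245.4) + 5 = 6.0506

6.0506


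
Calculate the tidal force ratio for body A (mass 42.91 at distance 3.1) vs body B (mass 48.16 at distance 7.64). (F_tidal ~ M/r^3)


Ratio = (M1/r1^3) / (M2/r2^3) = (42.91/3.1^3) / (48.16/7.64^3) = 13.3373

13.3373


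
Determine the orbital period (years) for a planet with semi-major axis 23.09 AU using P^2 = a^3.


P = a^(3/2) = 23.09^1.5 = 110.9522

110.9522 years


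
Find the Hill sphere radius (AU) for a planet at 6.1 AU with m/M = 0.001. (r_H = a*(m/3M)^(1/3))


r_H = a * (m/3M)^(1/3) = 6.1 * (0.001/3)^(1/3) = 0.423

0.423 AU


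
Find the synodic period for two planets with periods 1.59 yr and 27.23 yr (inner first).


1/P_syn = |1/P1 - 1/P2| = |1/1.59 - 1/27.23| => P_syn = 1.6886

1.6886 years


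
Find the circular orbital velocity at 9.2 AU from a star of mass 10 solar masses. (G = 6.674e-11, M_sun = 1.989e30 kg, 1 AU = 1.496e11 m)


v = sqrt(GM/r) = sqrt(6.674e-11 * 1.989e+31 / 1.376e+12) = 31056.3764

31056.3764 m/s


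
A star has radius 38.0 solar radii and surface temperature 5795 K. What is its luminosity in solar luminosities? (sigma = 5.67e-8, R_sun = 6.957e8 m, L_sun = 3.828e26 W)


R = 38.0 * 6.957e8 m = 2.64366e+10 m. L = 4*pi*R^2*sigma*T^4 = 4*pi*(2.64366e+10)^2 * 5.67e-8 * 5795^4 = 5.615880838e+29 W. L/L_sun = 5.615880838e+29 / 3.828e26 = 1467.0535

1467.0535 L_sun


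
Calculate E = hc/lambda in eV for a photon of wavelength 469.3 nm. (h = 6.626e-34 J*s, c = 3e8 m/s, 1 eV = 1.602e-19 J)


E = hc/lambda = 6.626e-34 * 3e8 / 4.693e-07 = 4.236e-19 J = 2.644 eV

2.644 eV


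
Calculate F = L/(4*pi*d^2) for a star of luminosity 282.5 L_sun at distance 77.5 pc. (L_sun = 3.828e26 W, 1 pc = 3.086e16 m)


F = L / (4*pi*d^2) = 1.081e+29 / (4*pi*(2.392e+18)^2) = 1.504e-09

1.504e-09 W/m^2


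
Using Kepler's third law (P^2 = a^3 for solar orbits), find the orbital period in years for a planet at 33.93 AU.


P = a^(3/2) = 33.93^1.5 = 197.6404

197.6404 years


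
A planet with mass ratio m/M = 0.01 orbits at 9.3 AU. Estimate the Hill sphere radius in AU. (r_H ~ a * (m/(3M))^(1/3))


r_H = a * (m/3M)^(1/3) = 9.3 * (0.01/3)^(1/3) = 1.3892

1.3892 AU


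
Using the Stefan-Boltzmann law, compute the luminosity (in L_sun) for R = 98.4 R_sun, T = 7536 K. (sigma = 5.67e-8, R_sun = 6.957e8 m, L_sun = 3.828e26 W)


R = 98.4 * 6.957e8 m = 6.845688e+10 m. L = 4*pi*R^2*sigma*T^4 = 4*pi*(6.845688e+10)^2 * 5.67e-8 * 7536^4 = 1.076937961e+31 W. L/L_sun = 1.076937961e+31 / 3.828e26 = 28133.1756

28133.1756 L_sun


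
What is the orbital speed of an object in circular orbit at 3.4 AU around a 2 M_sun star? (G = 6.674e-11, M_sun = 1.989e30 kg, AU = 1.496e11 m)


v = sqrt(GM/r) = sqrt(6.674e-11 * 3.978e+30 / 5.086e+11) = 22846.5294

22846.5294 m/s


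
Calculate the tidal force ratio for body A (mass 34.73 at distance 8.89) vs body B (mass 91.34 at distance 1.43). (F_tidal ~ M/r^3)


Ratio = (M1/r1^3) / (M2/r2^3) = (34.73/8.89^3) / (91.34/1.43^3) = 0.0016

0.0016


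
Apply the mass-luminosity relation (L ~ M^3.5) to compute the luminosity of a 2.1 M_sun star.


L/L_sun = (M/M_sun)^3.5 = 2.1^3.5 = 13.4205

13.4205 L_sun


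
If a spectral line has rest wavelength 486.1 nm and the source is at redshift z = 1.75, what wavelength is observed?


lam_obs = lam_emit * (1 + z) = 486.1 * (1 + 1.75) = 1336.775

1336.775 nm


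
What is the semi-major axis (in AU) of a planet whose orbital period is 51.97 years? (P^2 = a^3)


a = P^(2/3) = 51.97^(2/3) = 13.9263

13.9263 AU


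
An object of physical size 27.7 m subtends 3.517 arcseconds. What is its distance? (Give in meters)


D = size / theta_rad, theta_rad = 3.517 * pi/(180*3600) = 1.705e-05, D = 1.625e+06

1.625e+06 m


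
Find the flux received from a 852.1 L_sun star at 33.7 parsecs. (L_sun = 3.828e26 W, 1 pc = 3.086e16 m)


F = L / (4*pi*d^2) = 3.262e+29 / (4*pi*(1.040e+18)^2) = 2.400e-08

2.400e-08 W/m^2


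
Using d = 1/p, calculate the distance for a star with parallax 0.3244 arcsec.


d = 1/p = 1/0.3244 = 3.0826

3.0826 pc


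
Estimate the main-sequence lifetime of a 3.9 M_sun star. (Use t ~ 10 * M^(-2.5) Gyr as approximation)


t = 10 * M^(-2.5) = 10 * 3.9^(-2.5) = 0.3329

0.3329 Gyr


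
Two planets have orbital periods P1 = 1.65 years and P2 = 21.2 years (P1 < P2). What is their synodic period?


1/P_syn = |1/P1 - 1/P2| = |1/1.65 - 1/21.2| => P_syn = 1.7893

1.7893 years


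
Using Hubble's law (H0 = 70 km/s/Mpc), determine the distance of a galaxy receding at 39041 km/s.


d = v / H0 = 39041 / 70 = 557.7286

557.7286 Mpc


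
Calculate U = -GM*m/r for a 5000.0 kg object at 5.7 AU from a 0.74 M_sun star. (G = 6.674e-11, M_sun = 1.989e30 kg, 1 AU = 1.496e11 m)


M = 0.74 * 1.989e30 kg = 1.47186e+30 kg; r = 5.7 AU * 1.496e11 m/AU = 8.5272e+11 m. U = -GM*m/r = -(6.674e-11 * 1.47186e+30 * 5000.0) / 8.5272e+11 = -5.760e+11

-5.760e+11 J


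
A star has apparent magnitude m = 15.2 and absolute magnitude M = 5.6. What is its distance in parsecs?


d = 10^((m - M + 5)/5) = 10^((15.2 - 5.6 + 5)/5) = 831.7638

831.7638 pc


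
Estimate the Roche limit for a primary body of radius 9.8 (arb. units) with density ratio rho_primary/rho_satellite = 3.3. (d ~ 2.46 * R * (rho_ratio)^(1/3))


d_Roche = 2.46 * 9.8 * 3.3^(1/3) = 35.8921

35.8921


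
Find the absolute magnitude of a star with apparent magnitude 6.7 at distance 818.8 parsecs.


M = m - 5*log10(d) + 5 = 6.7 - 5*log10(818.8) + 5 = -2.8659

-2.8659


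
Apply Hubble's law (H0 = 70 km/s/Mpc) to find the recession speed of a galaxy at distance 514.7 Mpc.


v = H0 * d = 70 * 514.7 = 36029.0

36029.0 km/s


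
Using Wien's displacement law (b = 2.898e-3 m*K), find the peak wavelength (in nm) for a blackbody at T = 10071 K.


lam_max = b / T = 2.898e-3 / 10071 = 2.878e-07 m = 287.7569 nm

287.7569 nm


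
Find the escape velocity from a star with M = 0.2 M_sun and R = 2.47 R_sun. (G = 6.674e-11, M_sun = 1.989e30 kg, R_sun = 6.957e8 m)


M = 0.2 * 1.989e30 kg = 3.978e+29 kg; R = 2.47 * 6.957e8 m = 1.718379e+09 m. v_esc = sqrt(2GM/R) = sqrt(2 * 6.674e-11 * 3.978e+29 / 1.718379e+09) = 175784.6749

175784.6749 m/s


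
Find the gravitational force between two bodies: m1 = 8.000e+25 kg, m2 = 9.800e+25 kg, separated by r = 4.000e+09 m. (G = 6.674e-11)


F = G*m1*m2/r^2 = 6.674e-11 * 8.000e+25 * 9.800e+25 / (4.000e+09)^2 = 6.674e-11 * 7.840e+51 / 1.600e+19 = 3.270e+22

3.270e+22 N


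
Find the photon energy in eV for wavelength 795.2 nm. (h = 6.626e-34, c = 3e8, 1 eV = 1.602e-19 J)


E = hc/lambda = 6.626e-34 * 3e8 / 7.952e-07 = 2.500e-19 J = 1.5604 eV

1.5604 eV


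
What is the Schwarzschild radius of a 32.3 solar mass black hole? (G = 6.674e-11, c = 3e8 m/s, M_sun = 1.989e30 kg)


M = 32.3 * 1.989e30 kg = 6.42447e+31 kg. rs = 2GM/c^2 = 2 * 6.674e-11 * 6.42447e+31 / (3e8)^2 = 95282.0284

95282.0284 m


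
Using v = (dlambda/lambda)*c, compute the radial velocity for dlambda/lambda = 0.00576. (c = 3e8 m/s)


v = (dlambda/lambda) * c = 0.00576 * 3e8 = 1.728e+06

1.728e+06 m/s


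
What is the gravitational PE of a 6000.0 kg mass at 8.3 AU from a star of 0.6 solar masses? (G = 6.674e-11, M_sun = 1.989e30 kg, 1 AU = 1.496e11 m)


M = 0.6 * 1.989e30 kg = 1.1934e+30 kg; r = 8.3 AU * 1.496e11 m/AU = 1.24168e+12 m. U = -GM*m/r = -(6.674e-11 * 1.1934e+30 * 6000.0) / 1.24168e+12 = -3.849e+11

-3.849e+11 J


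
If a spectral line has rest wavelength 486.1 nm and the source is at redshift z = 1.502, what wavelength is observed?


lam_obs = lam_emit * (1 + z) = 486.1 * (1 + 1.502) = 1216.2222

1216.2222 nm


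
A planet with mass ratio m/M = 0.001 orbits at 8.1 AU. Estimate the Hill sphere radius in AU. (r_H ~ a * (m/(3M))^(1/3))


r_H = a * (m/3M)^(1/3) = 8.1 * (0.001/3)^(1/3) = 0.5616

0.5616 AU


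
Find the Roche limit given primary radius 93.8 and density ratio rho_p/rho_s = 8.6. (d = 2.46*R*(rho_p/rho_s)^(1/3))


d_Roche = 2.46 * 93.8 * 8.6^(1/3) = 472.7564

472.7564


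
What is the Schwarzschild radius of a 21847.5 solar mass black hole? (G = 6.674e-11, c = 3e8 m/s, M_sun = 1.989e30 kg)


M = 21847.5 * 1.989e30 kg = 4.34546775e+34 kg. rs = 2GM/c^2 = 2 * 6.674e-11 * 4.34546775e+34 / (3e8)^2 = 6.445e+07

6.445e+07 m


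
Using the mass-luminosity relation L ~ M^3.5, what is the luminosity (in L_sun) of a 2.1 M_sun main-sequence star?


L/L_sun = (M/M_sun)^3.5 = 2.1^3.5 = 13.4205

13.4205 L_sun


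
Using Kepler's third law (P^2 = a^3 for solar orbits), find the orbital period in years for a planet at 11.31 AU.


P = a^(3/2) = 11.31^1.5 = 38.0359

38.0359 years


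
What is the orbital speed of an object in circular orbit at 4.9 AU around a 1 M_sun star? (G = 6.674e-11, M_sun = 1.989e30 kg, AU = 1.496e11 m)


v = sqrt(GM/r) = sqrt(6.674e-11 * 1.989e+30 / 7.330e+11) = 13456.9505

13456.9505 m/s


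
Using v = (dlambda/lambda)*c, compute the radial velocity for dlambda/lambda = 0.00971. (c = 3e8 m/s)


v = (dlambda/lambda) * c = 0.00971 * 3e8 = 2.913e+06

2.913e+06 m/s


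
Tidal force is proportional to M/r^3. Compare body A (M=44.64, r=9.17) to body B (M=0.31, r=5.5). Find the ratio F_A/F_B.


Ratio = (M1/r1^3) / (M2/r2^3) = (44.64/9.17^3) / (0.31/5.5^3) = 31.0701

31.0701


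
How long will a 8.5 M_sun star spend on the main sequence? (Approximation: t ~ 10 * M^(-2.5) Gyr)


t = 10 * M^(-2.5) = 10 * 8.5^(-2.5) = 0.0475

0.0475 Gyr


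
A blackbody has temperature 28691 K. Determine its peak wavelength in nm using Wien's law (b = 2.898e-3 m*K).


lam_max = b / T = 2.898e-3 / 28691 = 1.010e-07 m = 101.0073 nm

101.0073 nm


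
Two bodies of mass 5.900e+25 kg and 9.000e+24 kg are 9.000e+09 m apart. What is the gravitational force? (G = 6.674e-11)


F = G*m1*m2/r^2 = 6.674e-11 * 5.900e+25 * 9.000e+24 / (9.000e+09)^2 = 6.674e-11 * 5.310e+50 / 8.100e+19 = 4.375e+20

4.375e+20 N


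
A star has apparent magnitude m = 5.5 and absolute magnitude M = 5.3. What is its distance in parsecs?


d = 10^((m - M + 5)/5) = 10^((5.5 - 5.3 + 5)/5) = 10.9648

10.9648 pc


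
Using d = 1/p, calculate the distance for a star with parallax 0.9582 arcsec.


d = 1/p = 1/0.9582 = 1.0436

1.0436 pc


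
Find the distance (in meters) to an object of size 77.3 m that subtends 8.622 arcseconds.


D = size / theta_rad, theta_rad = 8.622 * pi/(180*3600) = 4.180e-05, D = 1.849e+06

1.849e+06 m


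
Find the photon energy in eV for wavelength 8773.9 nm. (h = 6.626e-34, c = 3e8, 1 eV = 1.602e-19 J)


E = hc/lambda = 6.626e-34 * 3e8 / 8.774e-06 = 2.266e-20 J = 0.1414 eV

0.1414 eV


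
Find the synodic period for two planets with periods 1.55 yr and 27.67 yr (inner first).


1/P_syn = |1/P1 - 1/P2| = |1/1.55 - 1/27.67| => P_syn = 1.642

1.642 years


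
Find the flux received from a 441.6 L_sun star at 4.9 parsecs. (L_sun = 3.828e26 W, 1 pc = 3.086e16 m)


F = L / (4*pi*d^2) = 1.690e+29 / (4*pi*(1.512e+17)^2) = 5.883e-07

5.883e-07 W/m^2


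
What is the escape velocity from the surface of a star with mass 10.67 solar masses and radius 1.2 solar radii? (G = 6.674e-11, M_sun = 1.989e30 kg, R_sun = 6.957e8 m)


M = 10.67 * 1.989e30 kg = 2.122263e+31 kg; R = 1.2 * 6.957e8 m = 8.3484e+08 m. v_esc = sqrt(2GM/R) = sqrt(2 * 6.674e-11 * 2.122263e+31 / 8.3484e+08) = 1.842e+06

1.842e+06 m/s


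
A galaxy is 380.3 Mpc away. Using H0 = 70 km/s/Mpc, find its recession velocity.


v = H0 * d = 70 * 380.3 = 26621.0

26621.0 km/s


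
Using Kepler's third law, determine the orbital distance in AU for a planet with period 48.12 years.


a = P^(2/3) = 48.12^(2/3) = 13.2297

13.2297 AU


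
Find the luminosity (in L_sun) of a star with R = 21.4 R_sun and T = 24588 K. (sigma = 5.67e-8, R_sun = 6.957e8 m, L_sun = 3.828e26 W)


R = 21.4 * 6.957e8 m = 1.488798e+10 m. L = 4*pi*R^2*sigma*T^4 = 4*pi*(1.488798e+10)^2 * 5.67e-8 * 24588^4 = 5.772411645e+31 W. L/L_sun = 5.772411645e+31 / 3.828e26 = 150794.4526

150794.4526 L_sun


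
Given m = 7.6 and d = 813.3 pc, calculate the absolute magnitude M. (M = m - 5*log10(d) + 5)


M = m - 5*log10(d) + 5 = 7.6 - 5*log10(813.3) + 5 = -1.9513

-1.9513


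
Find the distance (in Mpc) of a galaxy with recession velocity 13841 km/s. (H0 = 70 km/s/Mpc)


d = v / H0 = 13841 / 70 = 197.7286

197.7286 Mpc


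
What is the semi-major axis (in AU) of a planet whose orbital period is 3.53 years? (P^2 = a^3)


a = P^(2/3) = 3.53^(2/3) = 2.3184

2.3184 AU


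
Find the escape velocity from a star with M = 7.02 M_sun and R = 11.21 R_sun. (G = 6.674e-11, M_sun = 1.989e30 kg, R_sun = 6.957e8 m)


M = 7.02 * 1.989e30 kg = 1.396278e+31 kg; R = 11.21 * 6.957e8 m = 7.798797e+09 m. v_esc = sqrt(2GM/R) = sqrt(2 * 6.674e-11 * 1.396278e+31 / 7.798797e+09) = 488855.1994

488855.1994 m/s


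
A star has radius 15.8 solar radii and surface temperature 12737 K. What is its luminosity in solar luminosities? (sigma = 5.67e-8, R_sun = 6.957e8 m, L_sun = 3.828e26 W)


R = 15.8 * 6.957e8 m = 1.099206e+10 m. L = 4*pi*R^2*sigma*T^4 = 4*pi*(1.099206e+10)^2 * 5.67e-8 * 12737^4 = 2.265790225e+30 W. L/L_sun = 2.265790225e+30 / 3.828e26 = 5918.9922

5918.9922 L_sun


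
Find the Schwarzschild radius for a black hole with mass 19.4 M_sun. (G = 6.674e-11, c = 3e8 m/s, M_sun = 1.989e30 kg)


M = 19.4 * 1.989e30 kg = 3.85866e+31 kg. rs = 2GM/c^2 = 2 * 6.674e-11 * 3.85866e+31 / (3e8)^2 = 57228.2152

57228.2152 m


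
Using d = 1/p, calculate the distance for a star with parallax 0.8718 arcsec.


d = 1/p = 1/0.8718 = 1.1471

1.1471 pc


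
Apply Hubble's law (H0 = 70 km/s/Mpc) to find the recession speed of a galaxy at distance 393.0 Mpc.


v = H0 * d = 70 * 393.0 = 27510.0

27510.0 km/s


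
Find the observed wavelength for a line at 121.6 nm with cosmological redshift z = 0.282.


lam_obs = lam_emit * (1 + z) = 121.6 * (1 + 0.282) = 155.8912

155.8912 nm


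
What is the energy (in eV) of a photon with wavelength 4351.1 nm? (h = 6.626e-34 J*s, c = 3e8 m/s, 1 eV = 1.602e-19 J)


E = hc/lambda = 6.626e-34 * 3e8 / 4.351e-06 = 4.568e-20 J = 0.2852 eV

0.2852 eV


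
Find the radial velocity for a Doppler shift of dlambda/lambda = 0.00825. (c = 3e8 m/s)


v = (dlambda/lambda) * c = 0.00825 * 3e8 = 2.475e+06

2.475e+06 m/s


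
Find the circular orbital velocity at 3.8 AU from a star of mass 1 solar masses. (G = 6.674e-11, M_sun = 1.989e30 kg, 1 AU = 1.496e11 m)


v = sqrt(GM/r) = sqrt(6.674e-11 * 1.989e+30 / 5.685e+11) = 15281.0395

15281.0395 m/s


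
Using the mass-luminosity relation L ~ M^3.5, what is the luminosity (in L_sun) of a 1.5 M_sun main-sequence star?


L/L_sun = (M/M_sun)^3.5 = 1.5^3.5 = 4.1335

4.1335 L_sun


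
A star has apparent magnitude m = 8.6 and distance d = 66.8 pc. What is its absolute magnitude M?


M = m - 5*log10(d) + 5 = 8.6 - 5*log10(66.8) + 5 = 4.4761

4.4761


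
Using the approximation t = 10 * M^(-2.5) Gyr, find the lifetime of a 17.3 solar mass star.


t = 10 * M^(-2.5) = 10 * 17.3^(-2.5) = 0.008

0.008 Gyr


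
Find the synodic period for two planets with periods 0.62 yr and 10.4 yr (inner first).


1/P_syn = |1/P1 - 1/P2| = |1/0.62 - 1/10.4| => P_syn = 0.6593

0.6593 years


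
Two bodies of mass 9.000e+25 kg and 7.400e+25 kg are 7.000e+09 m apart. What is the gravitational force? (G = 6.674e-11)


F = G*m1*m2/r^2 = 6.674e-11 * 9.000e+25 * 7.400e+25 / (7.000e+09)^2 = 6.674e-11 * 6.660e+51 / 4.900e+19 = 9.071e+21

9.071e+21 N


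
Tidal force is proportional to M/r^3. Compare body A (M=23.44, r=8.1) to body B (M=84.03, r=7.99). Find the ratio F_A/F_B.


Ratio = (M1/r1^3) / (M2/r2^3) = (23.44/8.1^3) / (84.03/7.99^3) = 0.2677

0.2677


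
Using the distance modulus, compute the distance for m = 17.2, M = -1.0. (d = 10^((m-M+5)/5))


d = 10^((m - M + 5)/5) = 10^((17.2 - -1.0 + 5)/5) = 43651.5832

43651.5832 pc


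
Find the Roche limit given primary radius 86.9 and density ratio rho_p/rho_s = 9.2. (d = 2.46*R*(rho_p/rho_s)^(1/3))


d_Roche = 2.46 * 86.9 * 9.2^(1/3) = 447.9376

447.9376


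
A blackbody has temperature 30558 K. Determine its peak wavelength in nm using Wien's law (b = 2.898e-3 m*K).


lam_max = b / T = 2.898e-3 / 30558 = 9.484e-08 m = 94.836 nm

94.836 nm


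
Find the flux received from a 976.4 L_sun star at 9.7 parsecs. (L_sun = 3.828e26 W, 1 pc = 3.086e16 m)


F = L / (4*pi*d^2) = 3.738e+29 / (4*pi*(2.993e+17)^2) = 3.319e-07

3.319e-07 W/m^2


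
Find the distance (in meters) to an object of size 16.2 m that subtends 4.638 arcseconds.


D = size / theta_rad, theta_rad = 4.638 * pi/(180*3600) = 2.249e-05, D = 720459.2198

720459.2198 m


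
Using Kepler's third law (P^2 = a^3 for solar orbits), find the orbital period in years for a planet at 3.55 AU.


P = a^(3/2) = 3.55^1.5 = 6.6887

6.6887 years


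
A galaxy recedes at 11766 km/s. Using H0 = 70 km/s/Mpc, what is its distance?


d = v / H0 = 11766 / 70 = 168.0857

168.0857 Mpc


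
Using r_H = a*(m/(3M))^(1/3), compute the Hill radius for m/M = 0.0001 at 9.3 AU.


r_H = a * (m/3M)^(1/3) = 9.3 * (0.0001/3)^(1/3) = 0.2993

0.2993 AU


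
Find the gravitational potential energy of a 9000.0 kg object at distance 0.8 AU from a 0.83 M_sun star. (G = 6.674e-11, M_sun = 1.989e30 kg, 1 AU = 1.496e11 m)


M = 0.83 * 1.989e30 kg = 1.65087e+30 kg; r = 0.8 AU * 1.496e11 m/AU = 1.1968e+11 m. U = -GM*m/r = -(6.674e-11 * 1.65087e+30 * 9000.0) / 1.1968e+11 = -8.286e+12

-8.286e+12 J


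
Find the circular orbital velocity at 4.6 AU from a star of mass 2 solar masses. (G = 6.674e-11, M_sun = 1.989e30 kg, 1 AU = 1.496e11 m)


v = sqrt(GM/r) = sqrt(6.674e-11 * 3.978e+30 / 6.882e+11) = 19641.7771

19641.7771 m/s


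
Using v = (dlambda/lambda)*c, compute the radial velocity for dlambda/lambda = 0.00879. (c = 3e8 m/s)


v = (dlambda/lambda) * c = 0.00879 * 3e8 = 2.637e+06

2.637e+06 m/s


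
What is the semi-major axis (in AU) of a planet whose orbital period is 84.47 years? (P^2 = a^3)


a = P^(2/3) = 84.47^(2/3) = 19.2517

19.2517 AU


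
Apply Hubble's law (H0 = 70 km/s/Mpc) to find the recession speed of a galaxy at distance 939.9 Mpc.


v = H0 * d = 70 * 939.9 = 65793.0

65793.0 km/s


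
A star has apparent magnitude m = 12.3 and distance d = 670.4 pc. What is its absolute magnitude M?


M = m - 5*log10(d) + 5 = 12.3 - 5*log10(670.4) + 5 = 3.1683

3.1683


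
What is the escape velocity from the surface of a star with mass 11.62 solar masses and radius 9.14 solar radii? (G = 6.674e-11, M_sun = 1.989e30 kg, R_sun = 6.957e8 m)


M = 11.62 * 1.989e30 kg = 2.311218e+31 kg; R = 9.14 * 6.957e8 m = 6.358698e+09 m. v_esc = sqrt(2GM/R) = sqrt(2 * 6.674e-11 * 2.311218e+31 / 6.358698e+09) = 696537.4234

696537.4234 m/s


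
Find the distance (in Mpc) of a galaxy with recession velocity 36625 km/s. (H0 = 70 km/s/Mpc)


d = v / H0 = 36625 / 70 = 523.2143

523.2143 Mpc


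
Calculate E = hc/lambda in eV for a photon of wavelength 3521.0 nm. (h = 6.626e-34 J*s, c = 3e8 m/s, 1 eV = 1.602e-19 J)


E = hc/lambda = 6.626e-34 * 3e8 / 3.521e-06 = 5.646e-20 J = 0.3524 eV

0.3524 eV


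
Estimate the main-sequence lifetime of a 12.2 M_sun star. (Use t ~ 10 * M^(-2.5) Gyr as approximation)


t = 10 * M^(-2.5) = 10 * 12.2^(-2.5) = 0.0192

0.0192 Gyr


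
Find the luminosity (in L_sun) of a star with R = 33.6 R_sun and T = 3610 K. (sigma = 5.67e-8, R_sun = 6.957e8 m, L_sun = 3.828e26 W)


R = 33.6 * 6.957e8 m = 2.337552e+10 m. L = 4*pi*R^2*sigma*T^4 = 4*pi*(2.337552e+10)^2 * 5.67e-8 * 3610^4 = 6.612174281e+28 W. L/L_sun = 6.612174281e+28 / 3.828e26 = 172.7318

172.7318 L_sun


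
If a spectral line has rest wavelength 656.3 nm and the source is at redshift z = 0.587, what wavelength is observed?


lam_obs = lam_emit * (1 + z) = 656.3 * (1 + 0.587) = 1041.5481

1041.5481 nm


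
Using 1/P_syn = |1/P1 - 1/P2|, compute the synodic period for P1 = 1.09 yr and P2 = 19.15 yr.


1/P_syn = |1/P1 - 1/P2| = |1/1.09 - 1/19.15| => P_syn = 1.1558

1.1558 years


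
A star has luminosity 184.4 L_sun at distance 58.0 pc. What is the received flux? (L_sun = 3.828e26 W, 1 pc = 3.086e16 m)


F = L / (4*pi*d^2) = 7.059e+28 / (4*pi*(1.790e+18)^2) = 1.753e-09

1.753e-09 W/m^2


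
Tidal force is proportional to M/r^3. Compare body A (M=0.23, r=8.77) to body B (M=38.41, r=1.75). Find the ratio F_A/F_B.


Ratio = (M1/r1^3) / (M2/r2^3) = (0.23/8.77^3) / (38.41/1.75^3) = 4.758e-05

4.758e-05


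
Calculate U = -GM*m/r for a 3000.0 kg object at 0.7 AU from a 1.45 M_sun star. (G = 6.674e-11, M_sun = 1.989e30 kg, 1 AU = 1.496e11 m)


M = 1.45 * 1.989e30 kg = 2.88405e+30 kg; r = 0.7 AU * 1.496e11 m/AU = 1.0472e+11 m. U = -GM*m/r = -(6.674e-11 * 2.88405e+30 * 3000.0) / 1.0472e+11 = -5.514e+12

-5.514e+12 J


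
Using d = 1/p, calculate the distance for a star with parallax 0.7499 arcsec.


d = 1/p = 1/0.7499 = 1.3335

1.3335 pc


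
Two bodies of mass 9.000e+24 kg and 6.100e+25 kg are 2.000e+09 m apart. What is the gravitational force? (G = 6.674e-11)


F = G*m1*m2/r^2 = 6.674e-11 * 9.000e+24 * 6.100e+25 / (2.000e+09)^2 = 6.674e-11 * 5.490e+50 / 4.000e+18 = 9.160e+21

9.160e+21 N


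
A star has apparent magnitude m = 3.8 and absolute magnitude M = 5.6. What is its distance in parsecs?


d = 10^((m - M + 5)/5) = 10^((3.8 - 5.6 + 5)/5) = 4.3652

4.3652 pc


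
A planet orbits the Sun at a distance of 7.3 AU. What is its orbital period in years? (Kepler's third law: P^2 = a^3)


P = a^(3/2) = 7.3^1.5 = 19.7235

19.7235 years


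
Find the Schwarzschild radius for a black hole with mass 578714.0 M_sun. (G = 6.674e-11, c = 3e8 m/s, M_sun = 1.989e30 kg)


M = 578714.0 * 1.989e30 kg = 1.151062146e+36 kg. rs = 2GM/c^2 = 2 * 6.674e-11 * 1.151062146e+36 / (3e8)^2 = 1.707e+09

1.707e+09 m


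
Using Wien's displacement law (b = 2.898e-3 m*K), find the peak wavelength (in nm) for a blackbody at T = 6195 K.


lam_max = b / T = 2.898e-3 / 6195 = 4.678e-07 m = 467.7966 nm

467.7966 nm


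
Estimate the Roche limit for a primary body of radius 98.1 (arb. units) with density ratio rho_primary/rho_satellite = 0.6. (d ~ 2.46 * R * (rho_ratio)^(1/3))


d_Roche = 2.46 * 98.1 * 0.6^(1/3) = 203.5422

203.5422


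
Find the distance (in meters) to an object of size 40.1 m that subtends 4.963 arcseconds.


D = size / theta_rad, theta_rad = 4.963 * pi/(180*3600) = 2.406e-05, D = 1.667e+06

1.667e+06 m


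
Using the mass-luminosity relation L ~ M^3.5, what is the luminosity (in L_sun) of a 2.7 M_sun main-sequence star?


L/L_sun = (M/M_sun)^3.5 = 2.7^3.5 = 32.3425

32.3425 L_sun


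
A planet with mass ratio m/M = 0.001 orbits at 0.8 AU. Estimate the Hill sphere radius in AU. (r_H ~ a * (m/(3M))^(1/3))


r_H = a * (m/3M)^(1/3) = 0.8 * (0.001/3)^(1/3) = 0.0555

0.0555 AU


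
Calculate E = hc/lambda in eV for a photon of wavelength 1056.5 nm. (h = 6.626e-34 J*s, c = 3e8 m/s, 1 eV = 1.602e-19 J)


E = hc/lambda = 6.626e-34 * 3e8 / 1.056e-06 = 1.881e-19 J = 1.1745 eV

1.1745 eV


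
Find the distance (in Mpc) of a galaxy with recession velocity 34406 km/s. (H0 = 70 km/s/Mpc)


d = v / H0 = 34406 / 70 = 491.5143

491.5143 Mpc


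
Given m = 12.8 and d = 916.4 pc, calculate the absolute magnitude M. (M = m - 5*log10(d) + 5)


M = m - 5*log10(d) + 5 = 12.8 - 5*log10(916.4) + 5 = 2.9896

2.9896


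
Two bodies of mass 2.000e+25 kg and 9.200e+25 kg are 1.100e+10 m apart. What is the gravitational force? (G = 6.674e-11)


F = G*m1*m2/r^2 = 6.674e-11 * 2.000e+25 * 9.200e+25 / (1.100e+10)^2 = 6.674e-11 * 1.840e+51 / 1.210e+20 = 1.015e+21

1.015e+21 N
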